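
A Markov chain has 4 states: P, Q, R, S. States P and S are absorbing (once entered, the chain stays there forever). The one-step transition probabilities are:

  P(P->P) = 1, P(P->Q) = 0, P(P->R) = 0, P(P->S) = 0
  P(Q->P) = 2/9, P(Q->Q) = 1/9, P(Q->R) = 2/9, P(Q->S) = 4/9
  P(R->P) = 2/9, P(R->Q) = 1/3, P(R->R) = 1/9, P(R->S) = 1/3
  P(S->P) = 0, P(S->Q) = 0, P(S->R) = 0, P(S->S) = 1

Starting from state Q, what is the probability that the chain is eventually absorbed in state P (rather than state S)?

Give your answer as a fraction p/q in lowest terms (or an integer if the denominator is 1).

Let a_i = P(absorbed in P | start in state i).
Boundary conditions: a_P = 1, a_S = 0.
For each transient state i, a_i = sum_j P(i->j) * a_j:
  a_Q = 2/9*a_P + 1/9*a_Q + 2/9*a_R + 4/9*a_S
  a_R = 2/9*a_P + 1/3*a_Q + 1/9*a_R + 1/3*a_S

Substituting a_P = 1 and a_S = 0, rearrange to (I - Q) a = r where r[i] = P(i -> P):
  [8/9, -2/9] . (a_Q, a_R) = 2/9
  [-1/3, 8/9] . (a_Q, a_R) = 2/9

Solving yields:
  a_Q = 10/29
  a_R = 11/29

Starting state is Q, so the absorption probability is a_Q = 10/29.

Answer: 10/29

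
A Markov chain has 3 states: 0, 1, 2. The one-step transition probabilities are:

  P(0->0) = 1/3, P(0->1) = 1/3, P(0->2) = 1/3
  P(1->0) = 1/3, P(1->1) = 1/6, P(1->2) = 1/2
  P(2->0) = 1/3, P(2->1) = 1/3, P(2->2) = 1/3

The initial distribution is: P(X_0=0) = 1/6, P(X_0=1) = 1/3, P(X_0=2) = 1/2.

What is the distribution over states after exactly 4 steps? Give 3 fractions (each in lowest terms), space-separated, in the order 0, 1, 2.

Answer: 1/3 1111/3888 1481/3888

Derivation:
Propagating the distribution step by step (d_{t+1} = d_t * P):
d_0 = (0=1/6, 1=1/3, 2=1/2)
  d_1[0] = 1/6*1/3 + 1/3*1/3 + 1/2*1/3 = 1/3
  d_1[1] = 1/6*1/3 + 1/3*1/6 + 1/2*1/3 = 5/18
  d_1[2] = 1/6*1/3 + 1/3*1/2 + 1/2*1/3 = 7/18
d_1 = (0=1/3, 1=5/18, 2=7/18)
  d_2[0] = 1/3*1/3 + 5/18*1/3 + 7/18*1/3 = 1/3
  d_2[1] = 1/3*1/3 + 5/18*1/6 + 7/18*1/3 = 31/108
  d_2[2] = 1/3*1/3 + 5/18*1/2 + 7/18*1/3 = 41/108
d_2 = (0=1/3, 1=31/108, 2=41/108)
  d_3[0] = 1/3*1/3 + 31/108*1/3 + 41/108*1/3 = 1/3
  d_3[1] = 1/3*1/3 + 31/108*1/6 + 41/108*1/3 = 185/648
  d_3[2] = 1/3*1/3 + 31/108*1/2 + 41/108*1/3 = 247/648
d_3 = (0=1/3, 1=185/648, 2=247/648)
  d_4[0] = 1/3*1/3 + 185/648*1/3 + 247/648*1/3 = 1/3
  d_4[1] = 1/3*1/3 + 185/648*1/6 + 247/648*1/3 = 1111/3888
  d_4[2] = 1/3*1/3 + 185/648*1/2 + 247/648*1/3 = 1481/3888
d_4 = (0=1/3, 1=1111/3888, 2=1481/3888)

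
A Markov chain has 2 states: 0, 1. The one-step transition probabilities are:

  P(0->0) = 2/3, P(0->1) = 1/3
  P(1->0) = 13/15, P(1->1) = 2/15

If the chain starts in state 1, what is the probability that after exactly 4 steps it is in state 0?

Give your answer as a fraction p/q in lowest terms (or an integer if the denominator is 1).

Answer: 1352/1875

Derivation:
Computing P^4 by repeated multiplication:
P^1 =
  0: [2/3, 1/3]
  1: [13/15, 2/15]
P^2 =
  0: [11/15, 4/15]
  1: [52/75, 23/75]
P^3 =
  0: [18/25, 7/25]
  1: [91/125, 34/125]
P^4 =
  0: [271/375, 104/375]
  1: [1352/1875, 523/1875]

(P^4)[1 -> 0] = 1352/1875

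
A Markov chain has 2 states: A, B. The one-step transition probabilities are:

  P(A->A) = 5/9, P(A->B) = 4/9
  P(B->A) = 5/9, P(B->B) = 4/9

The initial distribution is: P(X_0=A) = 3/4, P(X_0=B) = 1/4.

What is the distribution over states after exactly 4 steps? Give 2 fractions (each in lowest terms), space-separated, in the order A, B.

Answer: 5/9 4/9

Derivation:
Propagating the distribution step by step (d_{t+1} = d_t * P):
d_0 = (A=3/4, B=1/4)
  d_1[A] = 3/4*5/9 + 1/4*5/9 = 5/9
  d_1[B] = 3/4*4/9 + 1/4*4/9 = 4/9
d_1 = (A=5/9, B=4/9)
  d_2[A] = 5/9*5/9 + 4/9*5/9 = 5/9
  d_2[B] = 5/9*4/9 + 4/9*4/9 = 4/9
d_2 = (A=5/9, B=4/9)
  d_3[A] = 5/9*5/9 + 4/9*5/9 = 5/9
  d_3[B] = 5/9*4/9 + 4/9*4/9 = 4/9
d_3 = (A=5/9, B=4/9)
  d_4[A] = 5/9*5/9 + 4/9*5/9 = 5/9
  d_4[B] = 5/9*4/9 + 4/9*4/9 = 4/9
d_4 = (A=5/9, B=4/9)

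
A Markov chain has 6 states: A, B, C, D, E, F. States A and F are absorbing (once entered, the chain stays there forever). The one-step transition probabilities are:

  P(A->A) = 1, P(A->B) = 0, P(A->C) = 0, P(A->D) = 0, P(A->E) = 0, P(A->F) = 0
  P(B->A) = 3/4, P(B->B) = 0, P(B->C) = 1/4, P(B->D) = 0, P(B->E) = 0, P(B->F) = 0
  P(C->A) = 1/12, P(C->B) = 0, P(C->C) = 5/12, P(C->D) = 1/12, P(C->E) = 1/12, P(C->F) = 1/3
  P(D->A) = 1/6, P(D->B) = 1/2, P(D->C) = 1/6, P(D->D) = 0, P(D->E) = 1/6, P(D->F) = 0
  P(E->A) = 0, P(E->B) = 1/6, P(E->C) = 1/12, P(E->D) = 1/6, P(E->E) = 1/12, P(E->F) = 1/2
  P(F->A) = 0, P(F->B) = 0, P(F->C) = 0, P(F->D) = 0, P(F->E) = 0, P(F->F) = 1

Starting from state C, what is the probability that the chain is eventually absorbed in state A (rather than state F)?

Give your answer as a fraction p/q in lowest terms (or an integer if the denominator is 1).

Answer: 467/1659

Derivation:
Let a_i = P(absorbed in A | start in state i).
Boundary conditions: a_A = 1, a_F = 0.
For each transient state i, a_i = sum_j P(i->j) * a_j:
  a_B = 3/4*a_A + 0*a_B + 1/4*a_C + 0*a_D + 0*a_E + 0*a_F
  a_C = 1/12*a_A + 0*a_B + 5/12*a_C + 1/12*a_D + 1/12*a_E + 1/3*a_F
  a_D = 1/6*a_A + 1/2*a_B + 1/6*a_C + 0*a_D + 1/6*a_E + 0*a_F
  a_E = 0*a_A + 1/6*a_B + 1/12*a_C + 1/6*a_D + 1/12*a_E + 1/2*a_F

Substituting a_A = 1 and a_F = 0, rearrange to (I - Q) a = r where r[i] = P(i -> A):
  [1, -1/4, 0, 0] . (a_B, a_C, a_D, a_E) = 3/4
  [0, 7/12, -1/12, -1/12] . (a_B, a_C, a_D, a_E) = 1/12
  [-1/2, -1/6, 1, -1/6] . (a_B, a_C, a_D, a_E) = 1/6
  [-1/6, -1/12, -1/6, 11/12] . (a_B, a_C, a_D, a_E) = 0

Solving yields:
  a_B = 1361/1659
  a_C = 467/1659
  a_D = 1117/1659
  a_E = 493/1659

Starting state is C, so the absorption probability is a_C = 467/1659.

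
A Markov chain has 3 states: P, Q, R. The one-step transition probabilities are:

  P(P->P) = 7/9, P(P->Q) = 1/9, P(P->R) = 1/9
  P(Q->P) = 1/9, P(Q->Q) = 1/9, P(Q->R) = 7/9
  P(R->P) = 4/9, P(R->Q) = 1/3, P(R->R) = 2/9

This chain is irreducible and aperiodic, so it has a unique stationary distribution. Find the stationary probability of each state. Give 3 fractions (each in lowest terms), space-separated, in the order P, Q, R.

Answer: 7/12 1/6 1/4

Derivation:
The stationary distribution satisfies pi = pi * P, i.e.:
  pi_P = 7/9*pi_P + 1/9*pi_Q + 4/9*pi_R
  pi_Q = 1/9*pi_P + 1/9*pi_Q + 1/3*pi_R
  pi_R = 1/9*pi_P + 7/9*pi_Q + 2/9*pi_R
with normalization: pi_P + pi_Q + pi_R = 1.

Using the first 2 balance equations plus normalization, the linear system A*pi = b is:
  [-2/9, 1/9, 4/9] . pi = 0
  [1/9, -8/9, 1/3] . pi = 0
  [1, 1, 1] . pi = 1

Solving yields:
  pi_P = 7/12
  pi_Q = 1/6
  pi_R = 1/4

Verification (pi * P):
  7/12*7/9 + 1/6*1/9 + 1/4*4/9 = 7/12 = pi_P  (ok)
  7/12*1/9 + 1/6*1/9 + 1/4*1/3 = 1/6 = pi_Q  (ok)
  7/12*1/9 + 1/6*7/9 + 1/4*2/9 = 1/4 = pi_R  (ok)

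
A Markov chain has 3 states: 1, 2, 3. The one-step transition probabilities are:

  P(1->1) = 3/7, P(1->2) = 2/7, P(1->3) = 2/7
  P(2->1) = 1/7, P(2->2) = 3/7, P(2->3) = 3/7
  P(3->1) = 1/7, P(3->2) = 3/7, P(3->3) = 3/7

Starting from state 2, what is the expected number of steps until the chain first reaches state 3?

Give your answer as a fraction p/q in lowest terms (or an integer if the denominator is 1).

Answer: 5/2

Derivation:
Let h_i = expected steps to first reach 3 from state i.
Boundary: h_3 = 0.
First-step equations for the other states:
  h_1 = 1 + 3/7*h_1 + 2/7*h_2 + 2/7*h_3
  h_2 = 1 + 1/7*h_1 + 3/7*h_2 + 3/7*h_3

Substituting h_3 = 0 and rearranging gives the linear system (I - Q) h = 1:
  [4/7, -2/7] . (h_1, h_2) = 1
  [-1/7, 4/7] . (h_1, h_2) = 1

Solving yields:
  h_1 = 3
  h_2 = 5/2

Starting state is 2, so the expected hitting time is h_2 = 5/2.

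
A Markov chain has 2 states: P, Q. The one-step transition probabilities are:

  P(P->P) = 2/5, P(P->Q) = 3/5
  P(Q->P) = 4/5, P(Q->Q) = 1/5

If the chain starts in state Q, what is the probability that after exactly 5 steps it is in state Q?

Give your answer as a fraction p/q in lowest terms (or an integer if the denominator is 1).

Computing P^5 by repeated multiplication:
P^1 =
  P: [2/5, 3/5]
  Q: [4/5, 1/5]
P^2 =
  P: [16/25, 9/25]
  Q: [12/25, 13/25]
P^3 =
  P: [68/125, 57/125]
  Q: [76/125, 49/125]
P^4 =
  P: [364/625, 261/625]
  Q: [348/625, 277/625]
P^5 =
  P: [1772/3125, 1353/3125]
  Q: [1804/3125, 1321/3125]

(P^5)[Q -> Q] = 1321/3125

Answer: 1321/3125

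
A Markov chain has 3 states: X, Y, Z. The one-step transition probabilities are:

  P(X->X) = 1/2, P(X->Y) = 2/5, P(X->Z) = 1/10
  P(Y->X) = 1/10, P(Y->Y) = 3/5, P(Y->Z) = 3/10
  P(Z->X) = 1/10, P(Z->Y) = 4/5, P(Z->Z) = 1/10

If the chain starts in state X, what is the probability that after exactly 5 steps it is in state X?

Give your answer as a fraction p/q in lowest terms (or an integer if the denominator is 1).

Computing P^5 by repeated multiplication:
P^1 =
  X: [1/2, 2/5, 1/10]
  Y: [1/10, 3/5, 3/10]
  Z: [1/10, 4/5, 1/10]
P^2 =
  X: [3/10, 13/25, 9/50]
  Y: [7/50, 16/25, 11/50]
  Z: [7/50, 3/5, 13/50]
P^3 =
  X: [11/50, 72/125, 51/250]
  Y: [39/250, 77/125, 57/250]
  Z: [39/250, 78/125, 11/50]
P^4 =
  X: [47/250, 373/625, 269/1250]
  Y: [203/1250, 384/625, 279/1250]
  Z: [203/1250, 383/625, 281/1250]
P^5 =
  X: [219/1250, 1892/3125, 1371/6250]
  Y: [1031/6250, 1913/3125, 1393/6250]
  Z: [1031/6250, 1914/3125, 1391/6250]

(P^5)[X -> X] = 219/1250

Answer: 219/1250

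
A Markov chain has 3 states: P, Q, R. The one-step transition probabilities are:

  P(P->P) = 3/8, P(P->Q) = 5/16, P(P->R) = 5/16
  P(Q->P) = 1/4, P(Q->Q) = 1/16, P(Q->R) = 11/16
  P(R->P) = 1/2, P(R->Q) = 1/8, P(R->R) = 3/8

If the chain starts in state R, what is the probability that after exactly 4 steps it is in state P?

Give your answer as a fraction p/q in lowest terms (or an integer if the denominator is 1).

Answer: 3305/8192

Derivation:
Computing P^4 by repeated multiplication:
P^1 =
  P: [3/8, 5/16, 5/16]
  Q: [1/4, 1/16, 11/16]
  R: [1/2, 1/8, 3/8]
P^2 =
  P: [3/8, 45/256, 115/256]
  Q: [29/64, 43/256, 97/256]
  R: [13/32, 27/128, 49/128]
P^3 =
  P: [419/1024, 755/4096, 1665/4096]
  Q: [411/1024, 817/4096, 1635/4096]
  R: [203/512, 385/2048, 851/2048]
P^4 =
  P: [6599/16384, 12465/65536, 26675/65536]
  Q: [6553/16384, 12307/65536, 27017/65536]
  R: [3305/8192, 6147/32768, 13401/32768]

(P^4)[R -> P] = 3305/8192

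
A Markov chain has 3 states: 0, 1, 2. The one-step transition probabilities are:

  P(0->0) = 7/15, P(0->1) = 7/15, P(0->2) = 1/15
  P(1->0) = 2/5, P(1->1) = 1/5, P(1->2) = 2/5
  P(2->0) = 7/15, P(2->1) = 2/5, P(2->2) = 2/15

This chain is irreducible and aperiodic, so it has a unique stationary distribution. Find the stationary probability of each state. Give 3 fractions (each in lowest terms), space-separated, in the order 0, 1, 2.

The stationary distribution satisfies pi = pi * P, i.e.:
  pi_0 = 7/15*pi_0 + 2/5*pi_1 + 7/15*pi_2
  pi_1 = 7/15*pi_0 + 1/5*pi_1 + 2/5*pi_2
  pi_2 = 1/15*pi_0 + 2/5*pi_1 + 2/15*pi_2
with normalization: pi_0 + pi_1 + pi_2 = 1.

Using the first 2 balance equations plus normalization, the linear system A*pi = b is:
  [-8/15, 2/5, 7/15] . pi = 0
  [7/15, -4/5, 2/5] . pi = 0
  [1, 1, 1] . pi = 1

Solving yields:
  pi_0 = 120/271
  pi_1 = 97/271
  pi_2 = 54/271

Verification (pi * P):
  120/271*7/15 + 97/271*2/5 + 54/271*7/15 = 120/271 = pi_0  (ok)
  120/271*7/15 + 97/271*1/5 + 54/271*2/5 = 97/271 = pi_1  (ok)
  120/271*1/15 + 97/271*2/5 + 54/271*2/15 = 54/271 = pi_2  (ok)

Answer: 120/271 97/271 54/271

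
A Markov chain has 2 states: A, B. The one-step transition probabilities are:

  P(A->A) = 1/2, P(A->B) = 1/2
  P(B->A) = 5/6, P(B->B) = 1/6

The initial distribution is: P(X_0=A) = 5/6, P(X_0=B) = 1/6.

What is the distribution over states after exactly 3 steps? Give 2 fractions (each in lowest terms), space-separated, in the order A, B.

Propagating the distribution step by step (d_{t+1} = d_t * P):
d_0 = (A=5/6, B=1/6)
  d_1[A] = 5/6*1/2 + 1/6*5/6 = 5/9
  d_1[B] = 5/6*1/2 + 1/6*1/6 = 4/9
d_1 = (A=5/9, B=4/9)
  d_2[A] = 5/9*1/2 + 4/9*5/6 = 35/54
  d_2[B] = 5/9*1/2 + 4/9*1/6 = 19/54
d_2 = (A=35/54, B=19/54)
  d_3[A] = 35/54*1/2 + 19/54*5/6 = 50/81
  d_3[B] = 35/54*1/2 + 19/54*1/6 = 31/81
d_3 = (A=50/81, B=31/81)

Answer: 50/81 31/81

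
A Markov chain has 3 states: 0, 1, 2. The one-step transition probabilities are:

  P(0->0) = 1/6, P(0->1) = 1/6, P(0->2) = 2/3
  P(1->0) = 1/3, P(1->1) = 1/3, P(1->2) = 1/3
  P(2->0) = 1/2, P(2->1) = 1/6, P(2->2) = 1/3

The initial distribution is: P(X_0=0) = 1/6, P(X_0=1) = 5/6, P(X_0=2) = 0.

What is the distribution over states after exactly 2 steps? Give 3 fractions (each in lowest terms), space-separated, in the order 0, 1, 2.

Propagating the distribution step by step (d_{t+1} = d_t * P):
d_0 = (0=1/6, 1=5/6, 2=0)
  d_1[0] = 1/6*1/6 + 5/6*1/3 + 0*1/2 = 11/36
  d_1[1] = 1/6*1/6 + 5/6*1/3 + 0*1/6 = 11/36
  d_1[2] = 1/6*2/3 + 5/6*1/3 + 0*1/3 = 7/18
d_1 = (0=11/36, 1=11/36, 2=7/18)
  d_2[0] = 11/36*1/6 + 11/36*1/3 + 7/18*1/2 = 25/72
  d_2[1] = 11/36*1/6 + 11/36*1/3 + 7/18*1/6 = 47/216
  d_2[2] = 11/36*2/3 + 11/36*1/3 + 7/18*1/3 = 47/108
d_2 = (0=25/72, 1=47/216, 2=47/108)

Answer: 25/72 47/216 47/108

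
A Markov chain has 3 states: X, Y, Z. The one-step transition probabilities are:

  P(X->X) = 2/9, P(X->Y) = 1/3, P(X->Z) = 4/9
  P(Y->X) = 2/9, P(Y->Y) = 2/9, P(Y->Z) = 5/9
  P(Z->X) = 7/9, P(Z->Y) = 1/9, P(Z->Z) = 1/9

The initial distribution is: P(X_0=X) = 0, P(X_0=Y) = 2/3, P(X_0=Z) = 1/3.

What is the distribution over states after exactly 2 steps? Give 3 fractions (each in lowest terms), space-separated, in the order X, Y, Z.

Answer: 109/243 2/9 80/243

Derivation:
Propagating the distribution step by step (d_{t+1} = d_t * P):
d_0 = (X=0, Y=2/3, Z=1/3)
  d_1[X] = 0*2/9 + 2/3*2/9 + 1/3*7/9 = 11/27
  d_1[Y] = 0*1/3 + 2/3*2/9 + 1/3*1/9 = 5/27
  d_1[Z] = 0*4/9 + 2/3*5/9 + 1/3*1/9 = 11/27
d_1 = (X=11/27, Y=5/27, Z=11/27)
  d_2[X] = 11/27*2/9 + 5/27*2/9 + 11/27*7/9 = 109/243
  d_2[Y] = 11/27*1/3 + 5/27*2/9 + 11/27*1/9 = 2/9
  d_2[Z] = 11/27*4/9 + 5/27*5/9 + 11/27*1/9 = 80/243
d_2 = (X=109/243, Y=2/9, Z=80/243)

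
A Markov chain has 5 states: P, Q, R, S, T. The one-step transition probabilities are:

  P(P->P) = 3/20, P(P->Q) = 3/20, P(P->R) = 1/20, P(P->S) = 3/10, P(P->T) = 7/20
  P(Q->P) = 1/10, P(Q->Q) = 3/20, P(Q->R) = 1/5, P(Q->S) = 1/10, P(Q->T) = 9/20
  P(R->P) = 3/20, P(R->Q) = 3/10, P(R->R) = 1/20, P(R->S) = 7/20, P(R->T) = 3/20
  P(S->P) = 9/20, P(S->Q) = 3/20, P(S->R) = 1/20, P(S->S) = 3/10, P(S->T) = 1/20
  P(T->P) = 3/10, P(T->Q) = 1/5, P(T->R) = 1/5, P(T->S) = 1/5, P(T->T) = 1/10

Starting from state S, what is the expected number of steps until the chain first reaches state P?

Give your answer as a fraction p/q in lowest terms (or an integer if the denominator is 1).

Answer: 70710/24121

Derivation:
Let h_i = expected steps to first reach P from state i.
Boundary: h_P = 0.
First-step equations for the other states:
  h_Q = 1 + 1/10*h_P + 3/20*h_Q + 1/5*h_R + 1/10*h_S + 9/20*h_T
  h_R = 1 + 3/20*h_P + 3/10*h_Q + 1/20*h_R + 7/20*h_S + 3/20*h_T
  h_S = 1 + 9/20*h_P + 3/20*h_Q + 1/20*h_R + 3/10*h_S + 1/20*h_T
  h_T = 1 + 3/10*h_P + 1/5*h_Q + 1/5*h_R + 1/5*h_S + 1/10*h_T

Substituting h_P = 0 and rearranging gives the linear system (I - Q) h = 1:
  [17/20, -1/5, -1/10, -9/20] . (h_Q, h_R, h_S, h_T) = 1
  [-3/10, 19/20, -7/20, -3/20] . (h_Q, h_R, h_S, h_T) = 1
  [-3/20, -1/20, 7/10, -1/20] . (h_Q, h_R, h_S, h_T) = 1
  [-1/5, -1/5, -1/5, 9/10] . (h_Q, h_R, h_S, h_T) = 1

Solving yields:
  h_Q = 106730/24121
  h_R = 99080/24121
  h_S = 70710/24121
  h_T = 88250/24121

Starting state is S, so the expected hitting time is h_S = 70710/24121.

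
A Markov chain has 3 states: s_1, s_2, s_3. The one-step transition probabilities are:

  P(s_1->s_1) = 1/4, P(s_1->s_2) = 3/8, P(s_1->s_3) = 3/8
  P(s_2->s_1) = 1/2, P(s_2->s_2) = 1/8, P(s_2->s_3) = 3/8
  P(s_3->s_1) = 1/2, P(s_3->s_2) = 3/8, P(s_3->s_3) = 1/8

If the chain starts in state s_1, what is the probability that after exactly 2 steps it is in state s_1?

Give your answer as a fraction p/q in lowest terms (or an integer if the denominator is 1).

Answer: 7/16

Derivation:
Computing P^2 by repeated multiplication:
P^1 =
  s_1: [1/4, 3/8, 3/8]
  s_2: [1/2, 1/8, 3/8]
  s_3: [1/2, 3/8, 1/8]
P^2 =
  s_1: [7/16, 9/32, 9/32]
  s_2: [3/8, 11/32, 9/32]
  s_3: [3/8, 9/32, 11/32]

(P^2)[s_1 -> s_1] = 7/16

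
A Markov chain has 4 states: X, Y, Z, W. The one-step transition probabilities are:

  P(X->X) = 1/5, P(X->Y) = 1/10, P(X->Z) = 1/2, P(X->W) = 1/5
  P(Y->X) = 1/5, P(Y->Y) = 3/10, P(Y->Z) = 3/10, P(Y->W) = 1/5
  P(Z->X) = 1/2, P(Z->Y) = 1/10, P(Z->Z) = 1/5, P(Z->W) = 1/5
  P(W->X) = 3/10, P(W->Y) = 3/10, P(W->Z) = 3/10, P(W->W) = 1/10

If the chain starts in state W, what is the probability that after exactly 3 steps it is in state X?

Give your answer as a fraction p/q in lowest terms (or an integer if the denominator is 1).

Computing P^3 by repeated multiplication:
P^1 =
  X: [1/5, 1/10, 1/2, 1/5]
  Y: [1/5, 3/10, 3/10, 1/5]
  Z: [1/2, 1/10, 1/5, 1/5]
  W: [3/10, 3/10, 3/10, 1/10]
P^2 =
  X: [37/100, 4/25, 29/100, 9/50]
  Y: [31/100, 1/5, 31/100, 9/50]
  Z: [7/25, 4/25, 19/50, 9/50]
  W: [3/10, 9/50, 33/100, 19/100]
P^3 =
  X: [61/200, 21/125, 69/200, 91/500]
  Y: [311/1000, 22/125, 331/1000, 91/500]
  Z: [83/250, 21/125, 159/500, 91/500]
  W: [159/500, 87/500, 327/1000, 181/1000]

(P^3)[W -> X] = 159/500

Answer: 159/500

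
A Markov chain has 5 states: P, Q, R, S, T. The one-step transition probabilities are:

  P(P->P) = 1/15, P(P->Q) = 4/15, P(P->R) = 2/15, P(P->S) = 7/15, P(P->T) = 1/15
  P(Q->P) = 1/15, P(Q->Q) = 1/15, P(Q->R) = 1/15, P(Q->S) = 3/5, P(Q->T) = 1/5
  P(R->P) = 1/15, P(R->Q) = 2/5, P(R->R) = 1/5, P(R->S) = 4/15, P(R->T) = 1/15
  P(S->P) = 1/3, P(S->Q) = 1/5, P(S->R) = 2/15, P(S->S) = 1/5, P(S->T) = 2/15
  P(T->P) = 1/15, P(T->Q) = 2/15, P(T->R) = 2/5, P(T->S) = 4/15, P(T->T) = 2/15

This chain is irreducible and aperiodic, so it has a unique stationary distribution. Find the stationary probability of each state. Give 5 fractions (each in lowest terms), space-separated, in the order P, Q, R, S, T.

The stationary distribution satisfies pi = pi * P, i.e.:
  pi_P = 1/15*pi_P + 1/15*pi_Q + 1/15*pi_R + 1/3*pi_S + 1/15*pi_T
  pi_Q = 4/15*pi_P + 1/15*pi_Q + 2/5*pi_R + 1/5*pi_S + 2/15*pi_T
  pi_R = 2/15*pi_P + 1/15*pi_Q + 1/5*pi_R + 2/15*pi_S + 2/5*pi_T
  pi_S = 7/15*pi_P + 3/5*pi_Q + 4/15*pi_R + 1/5*pi_S + 4/15*pi_T
  pi_T = 1/15*pi_P + 1/5*pi_Q + 1/15*pi_R + 2/15*pi_S + 2/15*pi_T
with normalization: pi_P + pi_Q + pi_R + pi_S + pi_T = 1.

Using the first 4 balance equations plus normalization, the linear system A*pi = b is:
  [-14/15, 1/15, 1/15, 1/3, 1/15] . pi = 0
  [4/15, -14/15, 2/5, 1/5, 2/15] . pi = 0
  [2/15, 1/15, -4/5, 2/15, 2/5] . pi = 0
  [7/15, 3/5, 4/15, -4/5, 4/15] . pi = 0
  [1, 1, 1, 1, 1] . pi = 1

Solving yields:
  pi_P = 5523/34837
  pi_Q = 7223/34837
  pi_R = 11423/69674
  pi_S = 12002/34837
  pi_T = 8755/69674

Verification (pi * P):
  5523/34837*1/15 + 7223/34837*1/15 + 11423/69674*1/15 + 12002/34837*1/3 + 8755/69674*1/15 = 5523/34837 = pi_P  (ok)
  5523/34837*4/15 + 7223/34837*1/15 + 11423/69674*2/5 + 12002/34837*1/5 + 8755/69674*2/15 = 7223/34837 = pi_Q  (ok)
  5523/34837*2/15 + 7223/34837*1/15 + 11423/69674*1/5 + 12002/34837*2/15 + 8755/69674*2/5 = 11423/69674 = pi_R  (ok)
  5523/34837*7/15 + 7223/34837*3/5 + 11423/69674*4/15 + 12002/34837*1/5 + 8755/69674*4/15 = 12002/34837 = pi_S  (ok)
  5523/34837*1/15 + 7223/34837*1/5 + 11423/69674*1/15 + 12002/34837*2/15 + 8755/69674*2/15 = 8755/69674 = pi_T  (ok)

Answer: 5523/34837 7223/34837 11423/69674 12002/34837 8755/69674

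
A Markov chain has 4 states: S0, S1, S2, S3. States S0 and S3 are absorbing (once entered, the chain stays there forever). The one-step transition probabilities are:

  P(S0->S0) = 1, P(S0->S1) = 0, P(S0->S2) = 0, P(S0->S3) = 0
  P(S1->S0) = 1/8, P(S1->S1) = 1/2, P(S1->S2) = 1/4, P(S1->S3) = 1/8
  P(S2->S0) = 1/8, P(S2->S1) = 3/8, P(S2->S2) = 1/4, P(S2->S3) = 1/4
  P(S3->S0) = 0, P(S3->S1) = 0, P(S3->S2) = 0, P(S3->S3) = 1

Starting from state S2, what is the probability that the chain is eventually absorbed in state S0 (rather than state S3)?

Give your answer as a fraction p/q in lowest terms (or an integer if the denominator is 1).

Let a_i = P(absorbed in S0 | start in state i).
Boundary conditions: a_S0 = 1, a_S3 = 0.
For each transient state i, a_i = sum_j P(i->j) * a_j:
  a_S1 = 1/8*a_S0 + 1/2*a_S1 + 1/4*a_S2 + 1/8*a_S3
  a_S2 = 1/8*a_S0 + 3/8*a_S1 + 1/4*a_S2 + 1/4*a_S3

Substituting a_S0 = 1 and a_S3 = 0, rearrange to (I - Q) a = r where r[i] = P(i -> S0):
  [1/2, -1/4] . (a_S1, a_S2) = 1/8
  [-3/8, 3/4] . (a_S1, a_S2) = 1/8

Solving yields:
  a_S1 = 4/9
  a_S2 = 7/18

Starting state is S2, so the absorption probability is a_S2 = 7/18.

Answer: 7/18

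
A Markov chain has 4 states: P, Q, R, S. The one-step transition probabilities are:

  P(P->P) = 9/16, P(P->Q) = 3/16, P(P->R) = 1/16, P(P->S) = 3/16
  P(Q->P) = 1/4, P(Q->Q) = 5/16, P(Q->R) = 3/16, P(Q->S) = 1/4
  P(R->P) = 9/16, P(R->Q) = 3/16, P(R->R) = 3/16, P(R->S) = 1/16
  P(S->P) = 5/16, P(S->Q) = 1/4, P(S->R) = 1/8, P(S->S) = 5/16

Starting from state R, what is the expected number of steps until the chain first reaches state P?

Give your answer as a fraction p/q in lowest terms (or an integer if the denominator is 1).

Answer: 330/151

Derivation:
Let h_i = expected steps to first reach P from state i.
Boundary: h_P = 0.
First-step equations for the other states:
  h_Q = 1 + 1/4*h_P + 5/16*h_Q + 3/16*h_R + 1/4*h_S
  h_R = 1 + 9/16*h_P + 3/16*h_Q + 3/16*h_R + 1/16*h_S
  h_S = 1 + 5/16*h_P + 1/4*h_Q + 1/8*h_R + 5/16*h_S

Substituting h_P = 0 and rearranging gives the linear system (I - Q) h = 1:
  [11/16, -3/16, -1/4] . (h_Q, h_R, h_S) = 1
  [-3/16, 13/16, -1/16] . (h_Q, h_R, h_S) = 1
  [-1/4, -1/8, 11/16] . (h_Q, h_R, h_S) = 1

Solving yields:
  h_Q = 474/151
  h_R = 330/151
  h_S = 452/151

Starting state is R, so the expected hitting time is h_R = 330/151.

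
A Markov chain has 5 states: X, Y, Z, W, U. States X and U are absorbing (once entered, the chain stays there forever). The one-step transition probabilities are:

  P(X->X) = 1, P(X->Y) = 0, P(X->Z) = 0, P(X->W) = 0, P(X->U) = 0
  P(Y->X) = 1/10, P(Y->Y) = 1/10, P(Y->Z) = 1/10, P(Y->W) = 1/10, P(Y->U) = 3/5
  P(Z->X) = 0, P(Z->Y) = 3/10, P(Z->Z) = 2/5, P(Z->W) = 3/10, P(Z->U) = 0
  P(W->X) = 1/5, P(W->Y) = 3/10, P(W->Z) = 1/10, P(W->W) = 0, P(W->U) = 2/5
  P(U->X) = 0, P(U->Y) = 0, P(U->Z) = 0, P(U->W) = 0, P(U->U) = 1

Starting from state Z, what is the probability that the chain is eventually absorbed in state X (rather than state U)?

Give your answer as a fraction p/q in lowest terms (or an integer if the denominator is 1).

Let a_i = P(absorbed in X | start in state i).
Boundary conditions: a_X = 1, a_U = 0.
For each transient state i, a_i = sum_j P(i->j) * a_j:
  a_Y = 1/10*a_X + 1/10*a_Y + 1/10*a_Z + 1/10*a_W + 3/5*a_U
  a_Z = 0*a_X + 3/10*a_Y + 2/5*a_Z + 3/10*a_W + 0*a_U
  a_W = 1/5*a_X + 3/10*a_Y + 1/10*a_Z + 0*a_W + 2/5*a_U

Substituting a_X = 1 and a_U = 0, rearrange to (I - Q) a = r where r[i] = P(i -> X):
  [9/10, -1/10, -1/10] . (a_Y, a_Z, a_W) = 1/10
  [-3/10, 3/5, -3/10] . (a_Y, a_Z, a_W) = 0
  [-3/10, -1/10, 1] . (a_Y, a_Z, a_W) = 1/5

Solving yields:
  a_Y = 25/151
  a_Z = 33/151
  a_W = 41/151

Starting state is Z, so the absorption probability is a_Z = 33/151.

Answer: 33/151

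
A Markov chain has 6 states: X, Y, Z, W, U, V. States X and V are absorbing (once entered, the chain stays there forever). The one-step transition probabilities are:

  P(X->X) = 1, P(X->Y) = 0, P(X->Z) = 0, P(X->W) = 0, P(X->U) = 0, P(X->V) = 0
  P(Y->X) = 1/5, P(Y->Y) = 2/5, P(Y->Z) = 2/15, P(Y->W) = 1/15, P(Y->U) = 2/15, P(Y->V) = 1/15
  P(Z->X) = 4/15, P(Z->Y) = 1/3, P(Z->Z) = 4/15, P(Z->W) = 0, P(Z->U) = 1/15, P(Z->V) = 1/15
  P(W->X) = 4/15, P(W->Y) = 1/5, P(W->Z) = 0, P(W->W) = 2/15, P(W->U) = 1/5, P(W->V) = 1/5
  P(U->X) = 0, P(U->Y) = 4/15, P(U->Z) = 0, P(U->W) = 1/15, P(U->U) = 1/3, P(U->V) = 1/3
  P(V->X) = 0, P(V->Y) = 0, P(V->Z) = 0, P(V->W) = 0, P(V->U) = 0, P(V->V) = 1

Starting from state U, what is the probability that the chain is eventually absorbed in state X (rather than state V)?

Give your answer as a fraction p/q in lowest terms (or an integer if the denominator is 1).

Let a_i = P(absorbed in X | start in state i).
Boundary conditions: a_X = 1, a_V = 0.
For each transient state i, a_i = sum_j P(i->j) * a_j:
  a_Y = 1/5*a_X + 2/5*a_Y + 2/15*a_Z + 1/15*a_W + 2/15*a_U + 1/15*a_V
  a_Z = 4/15*a_X + 1/3*a_Y + 4/15*a_Z + 0*a_W + 1/15*a_U + 1/15*a_V
  a_W = 4/15*a_X + 1/5*a_Y + 0*a_Z + 2/15*a_W + 1/5*a_U + 1/5*a_V
  a_U = 0*a_X + 4/15*a_Y + 0*a_Z + 1/15*a_W + 1/3*a_U + 1/3*a_V

Substituting a_X = 1 and a_V = 0, rearrange to (I - Q) a = r where r[i] = P(i -> X):
  [3/5, -2/15, -1/15, -2/15] . (a_Y, a_Z, a_W, a_U) = 1/5
  [-1/3, 11/15, 0, -1/15] . (a_Y, a_Z, a_W, a_U) = 4/15
  [-1/5, 0, 13/15, -1/5] . (a_Y, a_Z, a_W, a_U) = 4/15
  [-4/15, 0, -1/15, 2/3] . (a_Y, a_Z, a_W, a_U) = 0

Solving yields:
  a_Y = 5743/9521
  a_Z = 6326/9521
  a_W = 4898/9521
  a_U = 2787/9521

Starting state is U, so the absorption probability is a_U = 2787/9521.

Answer: 2787/9521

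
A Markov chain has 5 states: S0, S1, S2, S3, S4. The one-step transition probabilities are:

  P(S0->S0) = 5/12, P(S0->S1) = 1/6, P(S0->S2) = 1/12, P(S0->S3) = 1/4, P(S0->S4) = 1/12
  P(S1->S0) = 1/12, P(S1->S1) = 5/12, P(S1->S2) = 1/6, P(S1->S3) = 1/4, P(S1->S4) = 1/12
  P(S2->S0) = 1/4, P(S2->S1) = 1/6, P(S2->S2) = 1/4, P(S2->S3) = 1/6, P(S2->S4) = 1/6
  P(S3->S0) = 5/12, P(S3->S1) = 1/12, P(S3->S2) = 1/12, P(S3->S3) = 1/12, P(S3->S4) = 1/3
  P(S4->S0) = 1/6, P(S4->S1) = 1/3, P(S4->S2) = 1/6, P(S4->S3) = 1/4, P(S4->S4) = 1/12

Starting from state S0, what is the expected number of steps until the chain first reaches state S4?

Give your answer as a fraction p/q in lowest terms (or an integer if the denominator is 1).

Let h_i = expected steps to first reach S4 from state i.
Boundary: h_S4 = 0.
First-step equations for the other states:
  h_S0 = 1 + 5/12*h_S0 + 1/6*h_S1 + 1/12*h_S2 + 1/4*h_S3 + 1/12*h_S4
  h_S1 = 1 + 1/12*h_S0 + 5/12*h_S1 + 1/6*h_S2 + 1/4*h_S3 + 1/12*h_S4
  h_S2 = 1 + 1/4*h_S0 + 1/6*h_S1 + 1/4*h_S2 + 1/6*h_S3 + 1/6*h_S4
  h_S3 = 1 + 5/12*h_S0 + 1/12*h_S1 + 1/12*h_S2 + 1/12*h_S3 + 1/3*h_S4

Substituting h_S4 = 0 and rearranging gives the linear system (I - Q) h = 1:
  [7/12, -1/6, -1/12, -1/4] . (h_S0, h_S1, h_S2, h_S3) = 1
  [-1/12, 7/12, -1/6, -1/4] . (h_S0, h_S1, h_S2, h_S3) = 1
  [-1/4, -1/6, 3/4, -1/6] . (h_S0, h_S1, h_S2, h_S3) = 1
  [-5/12, -1/12, -1/12, 11/12] . (h_S0, h_S1, h_S2, h_S3) = 1

Solving yields:
  h_S0 = 5036/729
  h_S1 = 1664/243
  h_S2 = 4640/729
  h_S3 = 440/81

Starting state is S0, so the expected hitting time is h_S0 = 5036/729.

Answer: 5036/729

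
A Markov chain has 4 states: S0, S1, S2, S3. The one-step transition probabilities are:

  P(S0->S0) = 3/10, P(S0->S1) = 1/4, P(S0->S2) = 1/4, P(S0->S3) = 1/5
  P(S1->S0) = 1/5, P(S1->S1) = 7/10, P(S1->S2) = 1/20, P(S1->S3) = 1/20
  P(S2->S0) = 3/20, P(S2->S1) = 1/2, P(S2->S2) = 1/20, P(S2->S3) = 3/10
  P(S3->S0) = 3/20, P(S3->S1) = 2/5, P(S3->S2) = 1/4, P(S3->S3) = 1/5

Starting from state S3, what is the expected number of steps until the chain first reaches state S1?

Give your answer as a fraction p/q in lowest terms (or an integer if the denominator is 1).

Let h_i = expected steps to first reach S1 from state i.
Boundary: h_S1 = 0.
First-step equations for the other states:
  h_S0 = 1 + 3/10*h_S0 + 1/4*h_S1 + 1/4*h_S2 + 1/5*h_S3
  h_S2 = 1 + 3/20*h_S0 + 1/2*h_S1 + 1/20*h_S2 + 3/10*h_S3
  h_S3 = 1 + 3/20*h_S0 + 2/5*h_S1 + 1/4*h_S2 + 1/5*h_S3

Substituting h_S1 = 0 and rearranging gives the linear system (I - Q) h = 1:
  [7/10, -1/4, -1/5] . (h_S0, h_S2, h_S3) = 1
  [-3/20, 19/20, -3/10] . (h_S0, h_S2, h_S3) = 1
  [-3/20, -1/4, 4/5] . (h_S0, h_S2, h_S3) = 1

Solving yields:
  h_S0 = 4800/1609
  h_S2 = 3740/1609
  h_S3 = 4080/1609

Starting state is S3, so the expected hitting time is h_S3 = 4080/1609.

Answer: 4080/1609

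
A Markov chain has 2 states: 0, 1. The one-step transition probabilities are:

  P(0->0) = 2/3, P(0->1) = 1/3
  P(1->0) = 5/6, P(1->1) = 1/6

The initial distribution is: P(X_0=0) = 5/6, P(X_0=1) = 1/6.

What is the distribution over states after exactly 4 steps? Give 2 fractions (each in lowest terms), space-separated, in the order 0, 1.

Answer: 5555/7776 2221/7776

Derivation:
Propagating the distribution step by step (d_{t+1} = d_t * P):
d_0 = (0=5/6, 1=1/6)
  d_1[0] = 5/6*2/3 + 1/6*5/6 = 25/36
  d_1[1] = 5/6*1/3 + 1/6*1/6 = 11/36
d_1 = (0=25/36, 1=11/36)
  d_2[0] = 25/36*2/3 + 11/36*5/6 = 155/216
  d_2[1] = 25/36*1/3 + 11/36*1/6 = 61/216
d_2 = (0=155/216, 1=61/216)
  d_3[0] = 155/216*2/3 + 61/216*5/6 = 925/1296
  d_3[1] = 155/216*1/3 + 61/216*1/6 = 371/1296
d_3 = (0=925/1296, 1=371/1296)
  d_4[0] = 925/1296*2/3 + 371/1296*5/6 = 5555/7776
  d_4[1] = 925/1296*1/3 + 371/1296*1/6 = 2221/7776
d_4 = (0=5555/7776, 1=2221/7776)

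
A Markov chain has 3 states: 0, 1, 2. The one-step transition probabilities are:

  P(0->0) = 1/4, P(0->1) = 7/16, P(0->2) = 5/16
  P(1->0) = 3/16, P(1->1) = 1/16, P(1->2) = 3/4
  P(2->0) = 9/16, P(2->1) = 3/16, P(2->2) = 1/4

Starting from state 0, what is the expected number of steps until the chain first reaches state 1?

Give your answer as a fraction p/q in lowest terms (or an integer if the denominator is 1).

Let h_i = expected steps to first reach 1 from state i.
Boundary: h_1 = 0.
First-step equations for the other states:
  h_0 = 1 + 1/4*h_0 + 7/16*h_1 + 5/16*h_2
  h_2 = 1 + 9/16*h_0 + 3/16*h_1 + 1/4*h_2

Substituting h_1 = 0 and rearranging gives the linear system (I - Q) h = 1:
  [3/4, -5/16] . (h_0, h_2) = 1
  [-9/16, 3/4] . (h_0, h_2) = 1

Solving yields:
  h_0 = 272/99
  h_2 = 112/33

Starting state is 0, so the expected hitting time is h_0 = 272/99.

Answer: 272/99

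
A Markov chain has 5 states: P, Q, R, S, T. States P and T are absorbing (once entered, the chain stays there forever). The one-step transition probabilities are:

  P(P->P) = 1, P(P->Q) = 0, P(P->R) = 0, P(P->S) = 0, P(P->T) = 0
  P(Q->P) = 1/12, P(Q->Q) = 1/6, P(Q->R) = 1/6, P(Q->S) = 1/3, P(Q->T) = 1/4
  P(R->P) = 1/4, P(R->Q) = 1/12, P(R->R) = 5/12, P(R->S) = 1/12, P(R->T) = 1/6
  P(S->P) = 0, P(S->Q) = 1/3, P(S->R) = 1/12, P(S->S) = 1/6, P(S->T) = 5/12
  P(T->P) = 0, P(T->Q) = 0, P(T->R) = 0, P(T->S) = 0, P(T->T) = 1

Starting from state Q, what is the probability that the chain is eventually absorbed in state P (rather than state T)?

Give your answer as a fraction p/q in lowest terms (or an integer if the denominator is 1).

Answer: 47/182

Derivation:
Let a_i = P(absorbed in P | start in state i).
Boundary conditions: a_P = 1, a_T = 0.
For each transient state i, a_i = sum_j P(i->j) * a_j:
  a_Q = 1/12*a_P + 1/6*a_Q + 1/6*a_R + 1/3*a_S + 1/4*a_T
  a_R = 1/4*a_P + 1/12*a_Q + 5/12*a_R + 1/12*a_S + 1/6*a_T
  a_S = 0*a_P + 1/3*a_Q + 1/12*a_R + 1/6*a_S + 5/12*a_T

Substituting a_P = 1 and a_T = 0, rearrange to (I - Q) a = r where r[i] = P(i -> P):
  [5/6, -1/6, -1/3] . (a_Q, a_R, a_S) = 1/12
  [-1/12, 7/12, -1/12] . (a_Q, a_R, a_S) = 1/4
  [-1/3, -1/12, 5/6] . (a_Q, a_R, a_S) = 0

Solving yields:
  a_Q = 47/182
  a_R = 19/39
  a_S = 83/546

Starting state is Q, so the absorption probability is a_Q = 47/182.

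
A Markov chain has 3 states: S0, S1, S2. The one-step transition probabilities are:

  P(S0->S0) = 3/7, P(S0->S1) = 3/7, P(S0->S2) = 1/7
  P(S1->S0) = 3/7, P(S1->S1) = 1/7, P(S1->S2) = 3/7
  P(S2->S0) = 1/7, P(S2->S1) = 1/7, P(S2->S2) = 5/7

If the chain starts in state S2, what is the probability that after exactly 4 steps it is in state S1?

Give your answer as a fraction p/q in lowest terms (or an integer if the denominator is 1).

Computing P^4 by repeated multiplication:
P^1 =
  S0: [3/7, 3/7, 1/7]
  S1: [3/7, 1/7, 3/7]
  S2: [1/7, 1/7, 5/7]
P^2 =
  S0: [19/49, 13/49, 17/49]
  S1: [15/49, 13/49, 3/7]
  S2: [11/49, 9/49, 29/49]
P^3 =
  S0: [113/343, 87/343, 143/343]
  S1: [15/49, 79/343, 159/343]
  S2: [89/343, 71/343, 183/343]
P^4 =
  S0: [743/2401, 569/2401, 1089/2401]
  S1: [711/2401, 79/343, 1137/2401]
  S2: [663/2401, 521/2401, 1217/2401]

(P^4)[S2 -> S1] = 521/2401

Answer: 521/2401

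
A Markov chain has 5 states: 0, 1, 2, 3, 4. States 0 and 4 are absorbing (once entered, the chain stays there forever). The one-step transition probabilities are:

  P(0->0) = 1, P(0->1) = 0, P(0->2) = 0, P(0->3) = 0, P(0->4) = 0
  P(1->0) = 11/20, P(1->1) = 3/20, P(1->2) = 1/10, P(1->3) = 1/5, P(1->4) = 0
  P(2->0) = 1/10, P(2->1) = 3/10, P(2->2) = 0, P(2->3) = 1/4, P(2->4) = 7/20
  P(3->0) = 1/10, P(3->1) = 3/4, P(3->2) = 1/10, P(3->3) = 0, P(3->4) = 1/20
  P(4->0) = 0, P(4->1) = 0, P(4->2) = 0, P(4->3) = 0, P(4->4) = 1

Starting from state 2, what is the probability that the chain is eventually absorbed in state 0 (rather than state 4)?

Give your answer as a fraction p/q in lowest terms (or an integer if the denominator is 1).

Answer: 2923/4992

Derivation:
Let a_i = P(absorbed in 0 | start in state i).
Boundary conditions: a_0 = 1, a_4 = 0.
For each transient state i, a_i = sum_j P(i->j) * a_j:
  a_1 = 11/20*a_0 + 3/20*a_1 + 1/10*a_2 + 1/5*a_3 + 0*a_4
  a_2 = 1/10*a_0 + 3/10*a_1 + 0*a_2 + 1/4*a_3 + 7/20*a_4
  a_3 = 1/10*a_0 + 3/4*a_1 + 1/10*a_2 + 0*a_3 + 1/20*a_4

Substituting a_0 = 1 and a_4 = 0, rearrange to (I - Q) a = r where r[i] = P(i -> 0):
  [17/20, -1/10, -1/5] . (a_1, a_2, a_3) = 11/20
  [-3/10, 1, -1/4] . (a_1, a_2, a_3) = 1/10
  [-3/4, -1/10, 1] . (a_1, a_2, a_3) = 1/10

Solving yields:
  a_1 = 761/832
  a_2 = 2923/4992
  a_3 = 527/624

Starting state is 2, so the absorption probability is a_2 = 2923/4992.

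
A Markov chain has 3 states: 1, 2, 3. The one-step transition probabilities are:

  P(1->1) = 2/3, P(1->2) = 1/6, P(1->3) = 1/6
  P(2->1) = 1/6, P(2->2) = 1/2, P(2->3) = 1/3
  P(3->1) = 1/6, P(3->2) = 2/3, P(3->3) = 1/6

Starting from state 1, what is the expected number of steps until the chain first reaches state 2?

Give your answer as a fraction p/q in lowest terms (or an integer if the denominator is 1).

Let h_i = expected steps to first reach 2 from state i.
Boundary: h_2 = 0.
First-step equations for the other states:
  h_1 = 1 + 2/3*h_1 + 1/6*h_2 + 1/6*h_3
  h_3 = 1 + 1/6*h_1 + 2/3*h_2 + 1/6*h_3

Substituting h_2 = 0 and rearranging gives the linear system (I - Q) h = 1:
  [1/3, -1/6] . (h_1, h_3) = 1
  [-1/6, 5/6] . (h_1, h_3) = 1

Solving yields:
  h_1 = 4
  h_3 = 2

Starting state is 1, so the expected hitting time is h_1 = 4.

Answer: 4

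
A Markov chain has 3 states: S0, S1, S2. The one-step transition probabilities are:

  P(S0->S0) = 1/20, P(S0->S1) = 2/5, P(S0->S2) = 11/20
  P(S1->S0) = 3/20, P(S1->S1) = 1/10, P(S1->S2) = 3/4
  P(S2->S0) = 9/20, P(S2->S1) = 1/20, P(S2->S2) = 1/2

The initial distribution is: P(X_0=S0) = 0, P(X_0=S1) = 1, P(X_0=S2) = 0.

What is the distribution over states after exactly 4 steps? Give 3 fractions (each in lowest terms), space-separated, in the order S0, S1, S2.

Propagating the distribution step by step (d_{t+1} = d_t * P):
d_0 = (S0=0, S1=1, S2=0)
  d_1[S0] = 0*1/20 + 1*3/20 + 0*9/20 = 3/20
  d_1[S1] = 0*2/5 + 1*1/10 + 0*1/20 = 1/10
  d_1[S2] = 0*11/20 + 1*3/4 + 0*1/2 = 3/4
d_1 = (S0=3/20, S1=1/10, S2=3/4)
  d_2[S0] = 3/20*1/20 + 1/10*3/20 + 3/4*9/20 = 9/25
  d_2[S1] = 3/20*2/5 + 1/10*1/10 + 3/4*1/20 = 43/400
  d_2[S2] = 3/20*11/20 + 1/10*3/4 + 3/4*1/2 = 213/400
d_2 = (S0=9/25, S1=43/400, S2=213/400)
  d_3[S0] = 9/25*1/20 + 43/400*3/20 + 213/400*9/20 = 219/800
  d_3[S1] = 9/25*2/5 + 43/400*1/10 + 213/400*1/20 = 1451/8000
  d_3[S2] = 9/25*11/20 + 43/400*3/4 + 213/400*1/2 = 4359/8000
d_3 = (S0=219/800, S1=1451/8000, S2=4359/8000)
  d_4[S0] = 219/800*1/20 + 1451/8000*3/20 + 4359/8000*9/20 = 22887/80000
  d_4[S1] = 219/800*2/5 + 1451/8000*1/10 + 4359/8000*1/20 = 24781/160000
  d_4[S2] = 219/800*11/20 + 1451/8000*3/4 + 4359/8000*1/2 = 17889/32000
d_4 = (S0=22887/80000, S1=24781/160000, S2=17889/32000)

Answer: 22887/80000 24781/160000 17889/32000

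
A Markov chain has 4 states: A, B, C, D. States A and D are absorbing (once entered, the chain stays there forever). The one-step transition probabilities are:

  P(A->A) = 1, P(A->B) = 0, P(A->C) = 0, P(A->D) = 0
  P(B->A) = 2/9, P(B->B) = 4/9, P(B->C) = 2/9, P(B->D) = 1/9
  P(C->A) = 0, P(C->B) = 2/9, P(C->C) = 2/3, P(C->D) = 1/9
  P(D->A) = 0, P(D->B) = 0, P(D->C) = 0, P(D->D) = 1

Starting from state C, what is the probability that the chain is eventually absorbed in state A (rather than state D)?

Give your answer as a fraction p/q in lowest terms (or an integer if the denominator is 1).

Answer: 4/11

Derivation:
Let a_i = P(absorbed in A | start in state i).
Boundary conditions: a_A = 1, a_D = 0.
For each transient state i, a_i = sum_j P(i->j) * a_j:
  a_B = 2/9*a_A + 4/9*a_B + 2/9*a_C + 1/9*a_D
  a_C = 0*a_A + 2/9*a_B + 2/3*a_C + 1/9*a_D

Substituting a_A = 1 and a_D = 0, rearrange to (I - Q) a = r where r[i] = P(i -> A):
  [5/9, -2/9] . (a_B, a_C) = 2/9
  [-2/9, 1/3] . (a_B, a_C) = 0

Solving yields:
  a_B = 6/11
  a_C = 4/11

Starting state is C, so the absorption probability is a_C = 4/11.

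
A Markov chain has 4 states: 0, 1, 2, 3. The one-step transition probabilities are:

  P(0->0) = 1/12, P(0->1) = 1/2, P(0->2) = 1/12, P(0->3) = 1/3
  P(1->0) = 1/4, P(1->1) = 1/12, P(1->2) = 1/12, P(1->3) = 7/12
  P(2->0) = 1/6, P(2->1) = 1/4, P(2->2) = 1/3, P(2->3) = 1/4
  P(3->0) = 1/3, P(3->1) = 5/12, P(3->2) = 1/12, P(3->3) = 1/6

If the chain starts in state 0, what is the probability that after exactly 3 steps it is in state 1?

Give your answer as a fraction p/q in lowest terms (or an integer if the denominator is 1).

Answer: 587/1728

Derivation:
Computing P^3 by repeated multiplication:
P^1 =
  0: [1/12, 1/2, 1/12, 1/3]
  1: [1/4, 1/12, 1/12, 7/12]
  2: [1/6, 1/4, 1/3, 1/4]
  3: [1/3, 5/12, 1/12, 1/6]
P^2 =
  0: [37/144, 35/144, 5/48, 19/48]
  1: [1/4, 19/48, 5/48, 1/4]
  2: [31/144, 7/24, 1/6, 47/144]
  3: [29/144, 7/24, 5/48, 29/72]
P^3 =
  0: [25/108, 587/1728, 7/64, 23/72]
  1: [127/576, 83/288, 7/64, 55/144]
  2: [131/576, 535/1728, 1/8, 73/216]
  3: [139/576, 551/1728, 7/64, 571/1728]

(P^3)[0 -> 1] = 587/1728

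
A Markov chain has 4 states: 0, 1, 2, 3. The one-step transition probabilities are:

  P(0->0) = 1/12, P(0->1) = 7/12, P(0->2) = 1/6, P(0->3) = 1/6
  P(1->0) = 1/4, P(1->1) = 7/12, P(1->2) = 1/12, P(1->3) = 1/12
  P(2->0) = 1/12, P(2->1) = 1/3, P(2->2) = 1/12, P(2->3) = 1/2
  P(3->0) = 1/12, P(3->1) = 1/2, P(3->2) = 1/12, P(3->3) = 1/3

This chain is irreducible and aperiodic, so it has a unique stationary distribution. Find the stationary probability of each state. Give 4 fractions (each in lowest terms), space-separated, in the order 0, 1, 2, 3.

The stationary distribution satisfies pi = pi * P, i.e.:
  pi_0 = 1/12*pi_0 + 1/4*pi_1 + 1/12*pi_2 + 1/12*pi_3
  pi_1 = 7/12*pi_0 + 7/12*pi_1 + 1/3*pi_2 + 1/2*pi_3
  pi_2 = 1/6*pi_0 + 1/12*pi_1 + 1/12*pi_2 + 1/12*pi_3
  pi_3 = 1/6*pi_0 + 1/12*pi_1 + 1/2*pi_2 + 1/3*pi_3
with normalization: pi_0 + pi_1 + pi_2 + pi_3 = 1.

Using the first 3 balance equations plus normalization, the linear system A*pi = b is:
  [-11/12, 1/4, 1/12, 1/12] . pi = 0
  [7/12, -5/12, 1/3, 1/2] . pi = 0
  [1/6, 1/12, -11/12, 1/12] . pi = 0
  [1, 1, 1, 1] . pi = 1

Solving yields:
  pi_0 = 4/23
  pi_1 = 25/46
  pi_2 = 9/92
  pi_3 = 17/92

Verification (pi * P):
  4/23*1/12 + 25/46*1/4 + 9/92*1/12 + 17/92*1/12 = 4/23 = pi_0  (ok)
  4/23*7/12 + 25/46*7/12 + 9/92*1/3 + 17/92*1/2 = 25/46 = pi_1  (ok)
  4/23*1/6 + 25/46*1/12 + 9/92*1/12 + 17/92*1/12 = 9/92 = pi_2  (ok)
  4/23*1/6 + 25/46*1/12 + 9/92*1/2 + 17/92*1/3 = 17/92 = pi_3  (ok)

Answer: 4/23 25/46 9/92 17/92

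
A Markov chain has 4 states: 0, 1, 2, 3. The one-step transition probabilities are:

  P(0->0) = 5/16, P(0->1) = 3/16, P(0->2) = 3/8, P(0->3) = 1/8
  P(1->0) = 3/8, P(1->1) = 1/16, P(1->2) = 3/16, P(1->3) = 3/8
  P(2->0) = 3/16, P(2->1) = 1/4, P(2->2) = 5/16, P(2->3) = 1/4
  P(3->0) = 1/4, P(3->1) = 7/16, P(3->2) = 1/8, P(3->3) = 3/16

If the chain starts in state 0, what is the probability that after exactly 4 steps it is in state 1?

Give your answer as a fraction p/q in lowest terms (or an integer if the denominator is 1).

Computing P^4 by repeated multiplication:
P^1 =
  0: [5/16, 3/16, 3/8, 1/8]
  1: [3/8, 1/16, 3/16, 3/8]
  2: [3/16, 1/4, 5/16, 1/4]
  3: [1/4, 7/16, 1/8, 3/16]
P^2 =
  0: [69/256, 7/32, 73/256, 29/128]
  1: [69/256, 73/256, 33/128, 3/16]
  2: [35/128, 61/256, 63/256, 31/128]
  3: [5/16, 3/16, 61/256, 67/256]
P^3 =
  0: [283/1024, 961/4096, 1063/4096, 235/1024]
  1: [1173/4096, 55/256, 1059/4096, 123/512]
  2: [1153/4096, 957/4096, 521/2048, 59/256]
  3: [1139/4096, 1001/4096, 1063/4096, 893/4096]
P^4 =
  0: [18375/65536, 15189/65536, 8435/32768, 7551/32768]
  1: [9129/32768, 15523/65536, 16941/65536, 7407/32768]
  2: [18409/65536, 1899/8192, 16887/65536, 1881/8192]
  3: [9231/32768, 14921/65536, 8469/32768, 15215/65536]

(P^4)[0 -> 1] = 15189/65536

Answer: 15189/65536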